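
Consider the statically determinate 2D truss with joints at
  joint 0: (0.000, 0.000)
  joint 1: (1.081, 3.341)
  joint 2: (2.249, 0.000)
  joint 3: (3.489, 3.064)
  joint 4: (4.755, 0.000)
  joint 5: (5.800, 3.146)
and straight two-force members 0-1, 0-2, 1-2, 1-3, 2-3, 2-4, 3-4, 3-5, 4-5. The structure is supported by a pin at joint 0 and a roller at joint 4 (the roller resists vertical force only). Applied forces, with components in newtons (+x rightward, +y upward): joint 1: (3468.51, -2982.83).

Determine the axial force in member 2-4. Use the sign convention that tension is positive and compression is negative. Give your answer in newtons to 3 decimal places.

1287.151

N=6 nodes, M=9 members, R=3 reactions → 2N=12, M+R=12
member 0 (0-1): L=3.5115, (cx,cy)=(0.3078,0.9514)
member 1 (0-2): L=2.2490, (cx,cy)=(1.0000,0.0000)
member 2 (1-2): L=3.5393, (cx,cy)=(0.3300,-0.9440)
member 3 (1-3): L=2.4239, (cx,cy)=(0.9934,-0.1143)
member 4 (2-3): L=3.3054, (cx,cy)=(0.3751,0.9270)
member 5 (2-4): L=2.5060, (cx,cy)=(1.0000,0.0000)
member 6 (3-4): L=3.3152, (cx,cy)=(0.3819,-0.9242)
member 7 (3-5): L=2.3125, (cx,cy)=(0.9994,0.0355)
member 8 (4-5): L=3.3150, (cx,cy)=(0.3152,0.9490)
solve A·x = −loads:
  F[0-1] = +139.1165 N (tension)
  F[0-2] = +3425.6840 N (tension)
  F[1-2] = -3003.3973 N (compression)
  F[1-3] = -2450.5858 N (compression)
  F[2-3] = +3058.5113 N (tension)
  F[2-4] = +1287.1512 N (tension)
  F[3-4] = -3370.6335 N (compression)
  F[3-5] = -0.0000 N (compression)
  F[4-5] = +0.0000 N (tension)
  Rx@0 = -3468.5100 N
  Ry@0 = -132.3606 N
  Ry@4 = +3115.1906 N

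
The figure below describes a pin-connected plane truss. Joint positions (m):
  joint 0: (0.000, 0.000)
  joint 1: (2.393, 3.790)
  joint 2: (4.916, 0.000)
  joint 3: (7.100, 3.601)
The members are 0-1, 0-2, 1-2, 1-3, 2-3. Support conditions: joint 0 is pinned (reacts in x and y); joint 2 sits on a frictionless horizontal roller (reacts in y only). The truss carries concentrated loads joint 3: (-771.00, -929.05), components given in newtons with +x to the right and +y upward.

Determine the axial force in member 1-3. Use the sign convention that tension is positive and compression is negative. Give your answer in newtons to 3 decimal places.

-202.762

N=4 nodes, M=5 members, R=3 reactions → 2N=8, M+R=8
member 0 (0-1): L=4.4822, (cx,cy)=(0.5339,0.8456)
member 1 (0-2): L=4.9160, (cx,cy)=(1.0000,0.0000)
member 2 (1-2): L=4.5530, (cx,cy)=(0.5541,-0.8324)
member 3 (1-3): L=4.7108, (cx,cy)=(0.9992,-0.0401)
member 4 (2-3): L=4.2115, (cx,cy)=(0.5186,0.8550)
solve A·x = −loads:
  F[0-1] = -179.7856 N (compression)
  F[0-2] = -675.0154 N (compression)
  F[1-2] = +192.3953 N (tension)
  F[1-3] = -202.7623 N (compression)
  F[2-3] = -1096.0818 N (compression)
  Rx@0 = +771.0000 N
  Ry@0 = +152.0191 N
  Ry@2 = +777.0309 N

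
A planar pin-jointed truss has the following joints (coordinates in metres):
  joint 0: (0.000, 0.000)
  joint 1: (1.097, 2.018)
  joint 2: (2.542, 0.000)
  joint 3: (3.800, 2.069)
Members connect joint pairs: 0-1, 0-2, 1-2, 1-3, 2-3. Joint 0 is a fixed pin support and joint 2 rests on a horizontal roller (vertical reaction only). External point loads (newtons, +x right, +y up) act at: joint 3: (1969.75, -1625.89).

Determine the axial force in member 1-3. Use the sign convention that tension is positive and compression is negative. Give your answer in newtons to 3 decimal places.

2993.194

N=4 nodes, M=5 members, R=3 reactions → 2N=8, M+R=8
member 0 (0-1): L=2.2969, (cx,cy)=(0.4776,0.8786)
member 1 (0-2): L=2.5420, (cx,cy)=(1.0000,0.0000)
member 2 (1-2): L=2.4820, (cx,cy)=(0.5822,-0.8131)
member 3 (1-3): L=2.7035, (cx,cy)=(0.9998,0.0189)
member 4 (2-3): L=2.4214, (cx,cy)=(0.5195,0.8545)
solve A·x = −loads:
  F[0-1] = +2740.6377 N (tension)
  F[0-2] = +660.8187 N (tension)
  F[1-2] = -2892.0593 N (compression)
  F[1-3] = +2993.1937 N (tension)
  F[2-3] = -1968.9252 N (compression)
  Rx@0 = -1969.7500 N
  Ry@0 = -2407.8609 N
  Ry@2 = +4033.7509 N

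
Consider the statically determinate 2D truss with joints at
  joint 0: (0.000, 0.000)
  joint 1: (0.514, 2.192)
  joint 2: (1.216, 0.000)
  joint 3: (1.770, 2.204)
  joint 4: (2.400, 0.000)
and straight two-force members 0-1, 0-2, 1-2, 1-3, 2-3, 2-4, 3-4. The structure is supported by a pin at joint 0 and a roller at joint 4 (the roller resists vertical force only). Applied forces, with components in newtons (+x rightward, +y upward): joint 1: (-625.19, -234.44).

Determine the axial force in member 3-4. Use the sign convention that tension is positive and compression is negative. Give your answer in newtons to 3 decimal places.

541.656

N=5 nodes, M=7 members, R=3 reactions → 2N=10, M+R=10
member 0 (0-1): L=2.2515, (cx,cy)=(0.2283,0.9736)
member 1 (0-2): L=1.2160, (cx,cy)=(1.0000,0.0000)
member 2 (1-2): L=2.3017, (cx,cy)=(0.3050,-0.9524)
member 3 (1-3): L=1.2561, (cx,cy)=(1.0000,0.0096)
member 4 (2-3): L=2.2726, (cx,cy)=(0.2438,0.9698)
member 5 (2-4): L=1.1840, (cx,cy)=(1.0000,0.0000)
member 6 (3-4): L=2.2923, (cx,cy)=(0.2748,-0.9615)
solve A·x = −loads:
  F[0-1] = -775.7232 N (compression)
  F[0-2] = -448.0950 N (compression)
  F[1-2] = +549.6668 N (tension)
  F[1-3] = +280.4614 N (tension)
  F[2-3] = -539.7611 N (compression)
  F[2-4] = -148.8668 N (compression)
  F[3-4] = +541.6563 N (tension)
  Rx@0 = +625.1900 N
  Ry@0 = +755.2376 N
  Ry@4 = -520.7976 N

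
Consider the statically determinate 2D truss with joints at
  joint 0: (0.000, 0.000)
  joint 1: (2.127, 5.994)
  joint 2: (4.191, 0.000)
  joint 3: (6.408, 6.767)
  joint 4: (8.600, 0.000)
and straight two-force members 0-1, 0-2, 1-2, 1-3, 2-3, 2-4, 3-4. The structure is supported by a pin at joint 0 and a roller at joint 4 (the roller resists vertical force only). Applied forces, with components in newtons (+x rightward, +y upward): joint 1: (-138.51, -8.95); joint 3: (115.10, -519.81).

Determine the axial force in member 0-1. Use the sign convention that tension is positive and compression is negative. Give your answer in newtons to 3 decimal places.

N=5 nodes, M=7 members, R=3 reactions → 2N=10, M+R=10
member 0 (0-1): L=6.3602, (cx,cy)=(0.3344,0.9424)
member 1 (0-2): L=4.1910, (cx,cy)=(1.0000,0.0000)
member 2 (1-2): L=6.3394, (cx,cy)=(0.3256,-0.9455)
member 3 (1-3): L=4.3502, (cx,cy)=(0.9841,0.1777)
member 4 (2-3): L=7.1209, (cx,cy)=(0.3113,0.9503)
member 5 (2-4): L=4.4090, (cx,cy)=(1.0000,0.0000)
member 6 (3-4): L=7.1132, (cx,cy)=(0.3082,-0.9513)
solve A·x = −loads:
  F[0-1] = -154.0690 N (compression)
  F[0-2] = +28.1143 N (tension)
  F[1-2] = +151.3038 N (tension)
  F[1-3] = +38.3339 N (tension)
  F[2-3] = -150.5417 N (compression)
  F[2-4] = +124.2452 N (tension)
  F[3-4] = -403.1830 N (compression)
  Rx@0 = +23.4100 N
  Ry@0 = +145.1982 N
  Ry@4 = +383.5618 N

-154.069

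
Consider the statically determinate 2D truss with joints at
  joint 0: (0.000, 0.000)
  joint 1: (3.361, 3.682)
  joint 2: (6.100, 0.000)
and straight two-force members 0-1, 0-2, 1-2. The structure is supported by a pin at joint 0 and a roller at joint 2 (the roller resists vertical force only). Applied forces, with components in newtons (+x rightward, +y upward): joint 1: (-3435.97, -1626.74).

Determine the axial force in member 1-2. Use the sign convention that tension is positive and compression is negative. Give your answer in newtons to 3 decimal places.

N=3 nodes, M=3 members, R=3 reactions → 2N=6, M+R=6
member 0 (0-1): L=4.9853, (cx,cy)=(0.6742,0.7386)
member 1 (0-2): L=6.1000, (cx,cy)=(1.0000,0.0000)
member 2 (1-2): L=4.5890, (cx,cy)=(0.5969,-0.8023)
solve A·x = −loads:
  F[0-1] = -3797.0870 N (compression)
  F[0-2] = -876.0537 N (compression)
  F[1-2] = +1467.7771 N (tension)
  Rx@0 = +3435.9700 N
  Ry@0 = +2804.4070 N
  Ry@2 = -1177.6670 N

1467.777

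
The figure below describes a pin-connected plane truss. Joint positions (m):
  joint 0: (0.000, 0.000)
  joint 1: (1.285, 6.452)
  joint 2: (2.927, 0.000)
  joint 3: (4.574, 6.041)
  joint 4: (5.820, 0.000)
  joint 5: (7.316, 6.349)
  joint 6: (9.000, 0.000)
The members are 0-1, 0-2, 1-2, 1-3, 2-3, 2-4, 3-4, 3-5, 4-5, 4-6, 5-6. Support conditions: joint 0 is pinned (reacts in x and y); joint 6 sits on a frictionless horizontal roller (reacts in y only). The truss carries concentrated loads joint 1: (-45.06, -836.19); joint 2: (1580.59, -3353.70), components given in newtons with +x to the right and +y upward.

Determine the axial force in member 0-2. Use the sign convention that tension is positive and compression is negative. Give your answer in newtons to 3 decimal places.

N=7 nodes, M=11 members, R=3 reactions → 2N=14, M+R=14
member 0 (0-1): L=6.5787, (cx,cy)=(0.1953,0.9807)
member 1 (0-2): L=2.9270, (cx,cy)=(1.0000,0.0000)
member 2 (1-2): L=6.6577, (cx,cy)=(0.2466,-0.9691)
member 3 (1-3): L=3.3146, (cx,cy)=(0.9923,-0.1240)
member 4 (2-3): L=6.2615, (cx,cy)=(0.2630,0.9648)
member 5 (2-4): L=2.8930, (cx,cy)=(1.0000,0.0000)
member 6 (3-4): L=6.1682, (cx,cy)=(0.2020,-0.9794)
member 7 (3-5): L=2.7592, (cx,cy)=(0.9938,0.1116)
member 8 (4-5): L=6.5229, (cx,cy)=(0.2293,0.9733)
member 9 (4-6): L=3.1800, (cx,cy)=(1.0000,0.0000)
member 10 (5-6): L=6.5685, (cx,cy)=(0.2564,-0.9666)
solve A·x = −loads:
  F[0-1] = -3071.2639 N (compression)
  F[0-2] = +2135.4302 N (tension)
  F[1-2] = +2392.9189 N (tension)
  F[1-3] = -1153.9186 N (compression)
  F[2-3] = +1072.4669 N (tension)
  F[2-4] = +862.9155 N (tension)
  F[3-4] = -1272.0730 N (compression)
  F[3-5] = -609.7609 N (compression)
  F[4-5] = +1279.9664 N (tension)
  F[4-6] = +312.3938 N (tension)
  F[5-6] = -1218.5095 N (compression)
  Rx@0 = -1535.5300 N
  Ry@0 = +3012.1059 N
  Ry@6 = +1177.7841 N

2135.430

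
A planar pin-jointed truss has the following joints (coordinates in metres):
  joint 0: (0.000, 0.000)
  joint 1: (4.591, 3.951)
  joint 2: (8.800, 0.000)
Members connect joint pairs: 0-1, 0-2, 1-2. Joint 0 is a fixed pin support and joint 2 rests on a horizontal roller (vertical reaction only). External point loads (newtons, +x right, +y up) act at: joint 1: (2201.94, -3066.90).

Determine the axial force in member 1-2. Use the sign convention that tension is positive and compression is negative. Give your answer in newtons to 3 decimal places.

N=3 nodes, M=3 members, R=3 reactions → 2N=6, M+R=6
member 0 (0-1): L=6.0570, (cx,cy)=(0.7580,0.6523)
member 1 (0-2): L=8.8000, (cx,cy)=(1.0000,0.0000)
member 2 (1-2): L=5.7729, (cx,cy)=(0.7291,-0.6844)
solve A·x = −loads:
  F[0-1] = -733.1961 N (compression)
  F[0-2] = +2757.6745 N (tension)
  F[1-2] = -3782.3020 N (compression)
  Rx@0 = -2201.9400 N
  Ry@0 = +478.2633 N
  Ry@2 = +2588.6367 N

-3782.302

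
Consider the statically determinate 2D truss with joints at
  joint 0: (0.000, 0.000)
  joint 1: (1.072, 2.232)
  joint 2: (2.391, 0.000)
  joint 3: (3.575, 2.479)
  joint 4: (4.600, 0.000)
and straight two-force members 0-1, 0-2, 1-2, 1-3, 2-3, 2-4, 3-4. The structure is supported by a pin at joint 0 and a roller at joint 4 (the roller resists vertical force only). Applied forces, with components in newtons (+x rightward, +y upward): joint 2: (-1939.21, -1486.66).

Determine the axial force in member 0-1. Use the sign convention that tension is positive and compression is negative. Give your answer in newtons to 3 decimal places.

-791.993

N=5 nodes, M=7 members, R=3 reactions → 2N=10, M+R=10
member 0 (0-1): L=2.4761, (cx,cy)=(0.4329,0.9014)
member 1 (0-2): L=2.3910, (cx,cy)=(1.0000,0.0000)
member 2 (1-2): L=2.5926, (cx,cy)=(0.5088,-0.8609)
member 3 (1-3): L=2.5152, (cx,cy)=(0.9952,0.0982)
member 4 (2-3): L=2.7472, (cx,cy)=(0.4310,0.9024)
member 5 (2-4): L=2.2090, (cx,cy)=(1.0000,0.0000)
member 6 (3-4): L=2.6825, (cx,cy)=(0.3821,-0.9241)
solve A·x = −loads:
  F[0-1] = -791.9929 N (compression)
  F[0-2] = -1596.3237 N (compression)
  F[1-2] = +746.4291 N (tension)
  F[1-3] = -726.1461 N (compression)
  F[2-3] = +935.3794 N (tension)
  F[2-4] = +319.5073 N (tension)
  F[3-4] = -836.1890 N (compression)
  Rx@0 = +1939.2100 N
  Ry@0 = +713.9200 N
  Ry@4 = +772.7400 N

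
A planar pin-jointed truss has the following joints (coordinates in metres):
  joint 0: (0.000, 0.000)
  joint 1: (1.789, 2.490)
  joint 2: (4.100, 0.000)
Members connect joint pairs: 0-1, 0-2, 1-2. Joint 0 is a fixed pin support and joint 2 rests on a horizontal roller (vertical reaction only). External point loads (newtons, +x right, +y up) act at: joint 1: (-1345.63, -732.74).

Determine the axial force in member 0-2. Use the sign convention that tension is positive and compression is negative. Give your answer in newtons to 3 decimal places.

-461.735

N=3 nodes, M=3 members, R=3 reactions → 2N=6, M+R=6
member 0 (0-1): L=3.0660, (cx,cy)=(0.5835,0.8121)
member 1 (0-2): L=4.1000, (cx,cy)=(1.0000,0.0000)
member 2 (1-2): L=3.3972, (cx,cy)=(0.6803,-0.7330)
solve A·x = −loads:
  F[0-1] = -1514.8460 N (compression)
  F[0-2] = -461.7352 N (compression)
  F[1-2] = +678.7525 N (tension)
  Rx@0 = +1345.6300 N
  Ry@0 = +1230.2392 N
  Ry@2 = -497.4992 N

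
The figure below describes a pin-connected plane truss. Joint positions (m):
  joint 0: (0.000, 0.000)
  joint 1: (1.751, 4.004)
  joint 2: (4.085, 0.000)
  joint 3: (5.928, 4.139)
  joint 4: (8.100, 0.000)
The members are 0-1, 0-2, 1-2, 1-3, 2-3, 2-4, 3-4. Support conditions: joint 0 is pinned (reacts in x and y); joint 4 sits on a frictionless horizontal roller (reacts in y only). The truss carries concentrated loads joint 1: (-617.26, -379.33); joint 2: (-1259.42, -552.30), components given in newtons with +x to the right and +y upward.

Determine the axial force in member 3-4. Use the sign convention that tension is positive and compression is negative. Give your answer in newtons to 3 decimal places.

N=5 nodes, M=7 members, R=3 reactions → 2N=10, M+R=10
member 0 (0-1): L=4.3701, (cx,cy)=(0.4007,0.9162)
member 1 (0-2): L=4.0850, (cx,cy)=(1.0000,0.0000)
member 2 (1-2): L=4.6346, (cx,cy)=(0.5036,-0.8639)
member 3 (1-3): L=4.1792, (cx,cy)=(0.9995,0.0323)
member 4 (2-3): L=4.5308, (cx,cy)=(0.4068,0.9135)
member 5 (2-4): L=4.0150, (cx,cy)=(1.0000,0.0000)
member 6 (3-4): L=4.6743, (cx,cy)=(0.4647,-0.8855)
solve A·x = −loads:
  F[0-1] = -956.3390 N (compression)
  F[0-2] = -1493.4991 N (compression)
  F[1-2] = +573.1038 N (tension)
  F[1-3] = -54.5660 N (compression)
  F[2-3] = +62.5874 N (tension)
  F[2-4] = +29.0786 N (tension)
  F[3-4] = -62.5791 N (compression)
  Rx@0 = +1876.6800 N
  Ry@0 = +876.2172 N
  Ry@4 = +55.4128 N

-62.579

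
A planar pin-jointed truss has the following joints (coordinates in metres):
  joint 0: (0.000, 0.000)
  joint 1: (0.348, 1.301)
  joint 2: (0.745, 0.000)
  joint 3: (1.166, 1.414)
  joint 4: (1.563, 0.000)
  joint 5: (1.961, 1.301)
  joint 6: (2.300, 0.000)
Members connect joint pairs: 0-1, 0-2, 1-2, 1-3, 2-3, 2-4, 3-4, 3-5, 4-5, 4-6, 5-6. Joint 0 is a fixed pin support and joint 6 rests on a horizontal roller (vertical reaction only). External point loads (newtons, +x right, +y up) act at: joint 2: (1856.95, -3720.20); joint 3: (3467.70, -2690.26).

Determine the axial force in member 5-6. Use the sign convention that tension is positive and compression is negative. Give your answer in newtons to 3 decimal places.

-4857.709

N=7 nodes, M=11 members, R=3 reactions → 2N=14, M+R=14
member 0 (0-1): L=1.3467, (cx,cy)=(0.2584,0.9660)
member 1 (0-2): L=0.7450, (cx,cy)=(1.0000,0.0000)
member 2 (1-2): L=1.3602, (cx,cy)=(0.2919,-0.9565)
member 3 (1-3): L=0.8258, (cx,cy)=(0.9906,0.1368)
member 4 (2-3): L=1.4753, (cx,cy)=(0.2854,0.9584)
member 5 (2-4): L=0.8180, (cx,cy)=(1.0000,0.0000)
member 6 (3-4): L=1.4687, (cx,cy)=(0.2703,-0.9628)
member 7 (3-5): L=0.8030, (cx,cy)=(0.9900,-0.1407)
member 8 (4-5): L=1.3605, (cx,cy)=(0.2925,0.9563)
member 9 (4-6): L=0.7370, (cx,cy)=(1.0000,0.0000)
member 10 (5-6): L=1.3444, (cx,cy)=(0.2521,-0.9677)
solve A·x = −loads:
  F[0-1] = -1769.8197 N (compression)
  F[0-2] = +5781.9750 N (tension)
  F[1-2] = +1651.8579 N (tension)
  F[1-3] = -948.3637 N (compression)
  F[2-3] = +2233.1143 N (tension)
  F[2-4] = +3769.9067 N (tension)
  F[3-4] = -4505.7545 N (compression)
  F[3-5] = -2577.5983 N (compression)
  F[4-5] = +4536.4680 N (tension)
  F[4-6] = +1224.8682 N (tension)
  F[5-6] = -4857.7085 N (compression)
  Rx@0 = -5324.6500 N
  Ry@0 = +1709.7122 N
  Ry@6 = +4700.7478 N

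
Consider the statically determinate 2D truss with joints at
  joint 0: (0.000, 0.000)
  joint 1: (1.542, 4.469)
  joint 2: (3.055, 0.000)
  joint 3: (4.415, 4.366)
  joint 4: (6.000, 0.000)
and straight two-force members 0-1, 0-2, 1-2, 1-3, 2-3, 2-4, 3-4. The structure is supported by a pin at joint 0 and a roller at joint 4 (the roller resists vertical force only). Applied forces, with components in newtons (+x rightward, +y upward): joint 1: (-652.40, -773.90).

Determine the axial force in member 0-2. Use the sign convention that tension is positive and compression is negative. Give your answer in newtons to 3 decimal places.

-286.330

N=5 nodes, M=7 members, R=3 reactions → 2N=10, M+R=10
member 0 (0-1): L=4.7275, (cx,cy)=(0.3262,0.9453)
member 1 (0-2): L=3.0550, (cx,cy)=(1.0000,0.0000)
member 2 (1-2): L=4.7182, (cx,cy)=(0.3207,-0.9472)
member 3 (1-3): L=2.8748, (cx,cy)=(0.9994,-0.0358)
member 4 (2-3): L=4.5729, (cx,cy)=(0.2974,0.9548)
member 5 (2-4): L=2.9450, (cx,cy)=(1.0000,0.0000)
member 6 (3-4): L=4.6448, (cx,cy)=(0.3412,-0.9400)
solve A·x = −loads:
  F[0-1] = -1122.3164 N (compression)
  F[0-2] = -286.3305 N (compression)
  F[1-2] = +295.7934 N (tension)
  F[1-3] = +191.5999 N (tension)
  F[2-3] = -293.4504 N (compression)
  F[2-4] = -104.2038 N (compression)
  F[3-4] = +305.3664 N (tension)
  Rx@0 = +652.4000 N
  Ry@0 = +1060.9370 N
  Ry@4 = -287.0370 N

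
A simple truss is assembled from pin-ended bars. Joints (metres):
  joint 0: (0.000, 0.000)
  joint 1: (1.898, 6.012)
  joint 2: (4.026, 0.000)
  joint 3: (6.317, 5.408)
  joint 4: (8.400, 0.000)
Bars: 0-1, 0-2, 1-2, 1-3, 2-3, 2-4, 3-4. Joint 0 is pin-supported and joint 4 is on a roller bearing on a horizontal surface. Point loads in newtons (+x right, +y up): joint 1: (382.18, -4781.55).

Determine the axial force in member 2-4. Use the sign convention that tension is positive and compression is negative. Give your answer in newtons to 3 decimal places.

521.495

N=5 nodes, M=7 members, R=3 reactions → 2N=10, M+R=10
member 0 (0-1): L=6.3045, (cx,cy)=(0.3011,0.9536)
member 1 (0-2): L=4.0260, (cx,cy)=(1.0000,0.0000)
member 2 (1-2): L=6.3775, (cx,cy)=(0.3337,-0.9427)
member 3 (1-3): L=4.4601, (cx,cy)=(0.9908,-0.1354)
member 4 (2-3): L=5.8733, (cx,cy)=(0.3901,0.9208)
member 5 (2-4): L=4.3740, (cx,cy)=(1.0000,0.0000)
member 6 (3-4): L=5.7953, (cx,cy)=(0.3594,-0.9332)
solve A·x = −loads:
  F[0-1] = -3594.3707 N (compression)
  F[0-2] = +1464.2849 N (tension)
  F[1-2] = -1286.1618 N (compression)
  F[1-3] = -1044.7519 N (compression)
  F[2-3] = +1316.7591 N (tension)
  F[2-4] = +521.4950 N (tension)
  F[3-4] = -1450.8946 N (compression)
  Rx@0 = -382.1800 N
  Ry@0 = +3427.6157 N
  Ry@4 = +1353.9343 N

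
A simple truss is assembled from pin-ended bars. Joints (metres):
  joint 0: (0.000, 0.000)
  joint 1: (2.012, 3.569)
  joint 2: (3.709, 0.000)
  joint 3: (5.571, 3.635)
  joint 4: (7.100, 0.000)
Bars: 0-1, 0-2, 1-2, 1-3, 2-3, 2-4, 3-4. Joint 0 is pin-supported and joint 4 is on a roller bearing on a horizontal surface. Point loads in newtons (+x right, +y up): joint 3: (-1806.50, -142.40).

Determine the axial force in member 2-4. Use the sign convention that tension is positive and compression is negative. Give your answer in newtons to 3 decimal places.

-342.035

N=5 nodes, M=7 members, R=3 reactions → 2N=10, M+R=10
member 0 (0-1): L=4.0971, (cx,cy)=(0.4911,0.8711)
member 1 (0-2): L=3.7090, (cx,cy)=(1.0000,0.0000)
member 2 (1-2): L=3.9519, (cx,cy)=(0.4294,-0.9031)
member 3 (1-3): L=3.5596, (cx,cy)=(0.9998,0.0185)
member 4 (2-3): L=4.0841, (cx,cy)=(0.4559,0.8900)
member 5 (2-4): L=3.3910, (cx,cy)=(1.0000,0.0000)
member 6 (3-4): L=3.9435, (cx,cy)=(0.3877,-0.9218)
solve A·x = −loads:
  F[0-1] = -1096.9231 N (compression)
  F[0-2] = -1267.8188 N (compression)
  F[1-2] = +1037.8479 N (tension)
  F[1-3] = -984.5157 N (compression)
  F[2-3] = -1053.1025 N (compression)
  F[2-4] = -342.0347 N (compression)
  F[3-4] = +882.1506 N (tension)
  Rx@0 = +1806.5000 N
  Ry@0 = +955.5433 N
  Ry@4 = -813.1433 N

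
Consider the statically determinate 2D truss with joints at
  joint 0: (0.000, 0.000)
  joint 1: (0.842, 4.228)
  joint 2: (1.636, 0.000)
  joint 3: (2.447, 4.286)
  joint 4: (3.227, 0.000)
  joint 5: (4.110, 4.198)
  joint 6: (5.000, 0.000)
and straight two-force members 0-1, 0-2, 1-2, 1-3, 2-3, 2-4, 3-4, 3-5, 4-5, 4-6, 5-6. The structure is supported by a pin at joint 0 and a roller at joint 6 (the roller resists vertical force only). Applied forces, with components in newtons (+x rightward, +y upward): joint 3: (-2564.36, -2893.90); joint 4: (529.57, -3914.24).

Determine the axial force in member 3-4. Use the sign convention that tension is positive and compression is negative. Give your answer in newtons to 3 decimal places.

N=7 nodes, M=11 members, R=3 reactions → 2N=14, M+R=14
member 0 (0-1): L=4.3110, (cx,cy)=(0.1953,0.9807)
member 1 (0-2): L=1.6360, (cx,cy)=(1.0000,0.0000)
member 2 (1-2): L=4.3019, (cx,cy)=(0.1846,-0.9828)
member 3 (1-3): L=1.6060, (cx,cy)=(0.9993,0.0361)
member 4 (2-3): L=4.3621, (cx,cy)=(0.1859,0.9826)
member 5 (2-4): L=1.5910, (cx,cy)=(1.0000,0.0000)
member 6 (3-4): L=4.3564, (cx,cy)=(0.1790,-0.9838)
member 7 (3-5): L=1.6653, (cx,cy)=(0.9986,-0.0528)
member 8 (4-5): L=4.2899, (cx,cy)=(0.2058,0.9786)
member 9 (4-6): L=1.7730, (cx,cy)=(1.0000,0.0000)
member 10 (5-6): L=4.2913, (cx,cy)=(0.2074,-0.9783)
solve A·x = −loads:
  F[0-1] = -5163.2231 N (compression)
  F[0-2] = -1026.3448 N (compression)
  F[1-2] = +5080.7441 N (tension)
  F[1-3] = -1947.4646 N (compression)
  F[2-3] = -5082.0623 N (compression)
  F[2-4] = +856.2693 N (tension)
  F[3-4] = +2244.7130 N (tension)
  F[3-5] = -729.6279 N (compression)
  F[4-5] = +1743.1262 N (tension)
  F[4-6] = +369.8134 N (tension)
  F[5-6] = -1783.1262 N (compression)
  Rx@0 = +2034.7900 N
  Ry@0 = +5063.7842 N
  Ry@6 = +1744.3558 N

2244.713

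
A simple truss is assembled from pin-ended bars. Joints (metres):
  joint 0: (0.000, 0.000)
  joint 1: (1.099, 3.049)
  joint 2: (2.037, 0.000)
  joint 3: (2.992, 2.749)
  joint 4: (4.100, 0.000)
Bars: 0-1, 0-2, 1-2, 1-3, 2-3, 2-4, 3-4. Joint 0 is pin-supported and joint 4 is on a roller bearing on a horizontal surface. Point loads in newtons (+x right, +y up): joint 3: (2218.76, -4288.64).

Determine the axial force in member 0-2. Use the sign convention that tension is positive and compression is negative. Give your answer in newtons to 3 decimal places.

2100.291

N=5 nodes, M=7 members, R=3 reactions → 2N=10, M+R=10
member 0 (0-1): L=3.2410, (cx,cy)=(0.3391,0.9408)
member 1 (0-2): L=2.0370, (cx,cy)=(1.0000,0.0000)
member 2 (1-2): L=3.1900, (cx,cy)=(0.2940,-0.9558)
member 3 (1-3): L=1.9166, (cx,cy)=(0.9877,-0.1565)
member 4 (2-3): L=2.9102, (cx,cy)=(0.3282,0.9446)
member 5 (2-4): L=2.0630, (cx,cy)=(1.0000,0.0000)
member 6 (3-4): L=2.9639, (cx,cy)=(0.3738,-0.9275)
solve A·x = −loads:
  F[0-1] = +349.3717 N (tension)
  F[0-2] = +2100.2912 N (tension)
  F[1-2] = -382.1492 N (compression)
  F[1-3] = +233.7174 N (tension)
  F[2-3] = +386.6683 N (tension)
  F[2-4] = +1861.0340 N (tension)
  F[3-4] = -4978.2551 N (compression)
  Rx@0 = -2218.7600 N
  Ry@0 = -328.6727 N
  Ry@4 = +4617.3127 N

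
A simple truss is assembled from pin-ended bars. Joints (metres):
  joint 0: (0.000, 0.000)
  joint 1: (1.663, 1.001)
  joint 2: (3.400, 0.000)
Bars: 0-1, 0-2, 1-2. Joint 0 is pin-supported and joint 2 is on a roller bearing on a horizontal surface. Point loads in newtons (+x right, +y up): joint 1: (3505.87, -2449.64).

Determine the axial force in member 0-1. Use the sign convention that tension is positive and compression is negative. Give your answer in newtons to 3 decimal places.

-425.258

N=3 nodes, M=3 members, R=3 reactions → 2N=6, M+R=6
member 0 (0-1): L=1.9410, (cx,cy)=(0.8568,0.5157)
member 1 (0-2): L=3.4000, (cx,cy)=(1.0000,0.0000)
member 2 (1-2): L=2.0048, (cx,cy)=(0.8664,-0.4993)
solve A·x = −loads:
  F[0-1] = -425.2575 N (compression)
  F[0-2] = +3870.2156 N (tension)
  F[1-2] = -4466.8723 N (compression)
  Rx@0 = -3505.8700 N
  Ry@0 = +219.3085 N
  Ry@2 = +2230.3315 N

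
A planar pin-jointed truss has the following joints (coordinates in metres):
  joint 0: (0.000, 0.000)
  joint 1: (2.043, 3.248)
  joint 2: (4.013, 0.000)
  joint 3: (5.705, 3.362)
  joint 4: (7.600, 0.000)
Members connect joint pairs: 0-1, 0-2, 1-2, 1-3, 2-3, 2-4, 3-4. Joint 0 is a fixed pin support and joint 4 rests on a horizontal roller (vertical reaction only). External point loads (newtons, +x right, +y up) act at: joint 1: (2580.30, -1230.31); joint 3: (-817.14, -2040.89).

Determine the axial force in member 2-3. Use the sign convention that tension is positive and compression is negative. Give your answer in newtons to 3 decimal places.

721.332

N=5 nodes, M=7 members, R=3 reactions → 2N=10, M+R=10
member 0 (0-1): L=3.8371, (cx,cy)=(0.5324,0.8465)
member 1 (0-2): L=4.0130, (cx,cy)=(1.0000,0.0000)
member 2 (1-2): L=3.7987, (cx,cy)=(0.5186,-0.8550)
member 3 (1-3): L=3.6638, (cx,cy)=(0.9995,0.0311)
member 4 (2-3): L=3.7638, (cx,cy)=(0.4496,0.8933)
member 5 (2-4): L=3.5870, (cx,cy)=(1.0000,0.0000)
member 6 (3-4): L=3.8593, (cx,cy)=(0.4910,-0.8711)
solve A·x = −loads:
  F[0-1] = -788.2141 N (compression)
  F[0-2] = +2182.8312 N (tension)
  F[1-2] = -753.5879 N (compression)
  F[1-3] = -2610.4295 N (compression)
  F[2-3] = +721.3320 N (tension)
  F[2-4] = +1467.7506 N (tension)
  F[3-4] = -2989.1640 N (compression)
  Rx@0 = -1763.1600 N
  Ry@0 = +667.2012 N
  Ry@4 = +2603.9988 N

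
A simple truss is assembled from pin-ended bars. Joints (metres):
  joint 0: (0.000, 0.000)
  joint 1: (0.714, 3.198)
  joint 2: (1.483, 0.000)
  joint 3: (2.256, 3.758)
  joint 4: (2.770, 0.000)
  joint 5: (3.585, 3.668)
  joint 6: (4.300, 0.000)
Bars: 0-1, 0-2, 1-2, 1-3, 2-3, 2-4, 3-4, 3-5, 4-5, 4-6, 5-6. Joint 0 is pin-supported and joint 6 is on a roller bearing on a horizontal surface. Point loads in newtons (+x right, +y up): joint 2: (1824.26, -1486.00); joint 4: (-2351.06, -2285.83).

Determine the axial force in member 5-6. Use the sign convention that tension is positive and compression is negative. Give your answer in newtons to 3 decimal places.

-2022.358

N=7 nodes, M=11 members, R=3 reactions → 2N=14, M+R=14
member 0 (0-1): L=3.2767, (cx,cy)=(0.2179,0.9760)
member 1 (0-2): L=1.4830, (cx,cy)=(1.0000,0.0000)
member 2 (1-2): L=3.2892, (cx,cy)=(0.2338,-0.9723)
member 3 (1-3): L=1.6405, (cx,cy)=(0.9399,0.3414)
member 4 (2-3): L=3.8367, (cx,cy)=(0.2015,0.9795)
member 5 (2-4): L=1.2870, (cx,cy)=(1.0000,0.0000)
member 6 (3-4): L=3.7930, (cx,cy)=(0.1355,-0.9908)
member 7 (3-5): L=1.3320, (cx,cy)=(0.9977,-0.0676)
member 8 (4-5): L=3.7575, (cx,cy)=(0.2169,0.9762)
member 9 (4-6): L=1.5300, (cx,cy)=(1.0000,0.0000)
member 10 (5-6): L=3.7370, (cx,cy)=(0.1913,-0.9815)
solve A·x = −loads:
  F[0-1] = -1830.8256 N (compression)
  F[0-2] = -127.8636 N (compression)
  F[1-2] = +1553.1263 N (tension)
  F[1-3] = -810.7521 N (compression)
  F[2-3] = -24.5857 N (compression)
  F[2-4] = -1584.0517 N (compression)
  F[3-4] = +359.3881 N (tension)
  F[3-5] = -817.5784 N (compression)
  F[4-5] = +1976.8185 N (tension)
  F[4-6] = +386.9337 N (tension)
  F[5-6] = -2022.3577 N (compression)
  Rx@0 = +526.8000 N
  Ry@0 = +1786.8330 N
  Ry@6 = +1984.9970 N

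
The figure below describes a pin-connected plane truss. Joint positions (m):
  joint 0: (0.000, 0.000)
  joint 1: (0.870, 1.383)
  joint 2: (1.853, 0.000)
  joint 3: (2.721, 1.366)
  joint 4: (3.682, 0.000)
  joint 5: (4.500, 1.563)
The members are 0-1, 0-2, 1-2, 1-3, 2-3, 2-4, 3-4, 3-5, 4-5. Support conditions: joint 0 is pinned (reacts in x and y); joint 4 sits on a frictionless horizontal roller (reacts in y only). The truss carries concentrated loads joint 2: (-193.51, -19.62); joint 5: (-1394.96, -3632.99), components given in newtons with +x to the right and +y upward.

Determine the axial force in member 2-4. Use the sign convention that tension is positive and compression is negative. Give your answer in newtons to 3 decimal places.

N=6 nodes, M=9 members, R=3 reactions → 2N=12, M+R=12
member 0 (0-1): L=1.6339, (cx,cy)=(0.5325,0.8464)
member 1 (0-2): L=1.8530, (cx,cy)=(1.0000,0.0000)
member 2 (1-2): L=1.6968, (cx,cy)=(0.5793,-0.8151)
member 3 (1-3): L=1.8511, (cx,cy)=(1.0000,-0.0092)
member 4 (2-3): L=1.6184, (cx,cy)=(0.5363,0.8440)
member 5 (2-4): L=1.8290, (cx,cy)=(1.0000,0.0000)
member 6 (3-4): L=1.6702, (cx,cy)=(0.5754,-0.8179)
member 7 (3-5): L=1.7899, (cx,cy)=(0.9939,0.1101)
member 8 (4-5): L=1.7641, (cx,cy)=(0.4637,0.8860)
solve A·x = −loads:
  F[0-1] = +242.4352 N (tension)
  F[0-2] = -1717.5601 N (compression)
  F[1-2] = -254.8819 N (compression)
  F[1-3] = +276.7653 N (tension)
  F[2-3] = +269.3907 N (tension)
  F[2-4] = -1816.1920 N (compression)
  F[3-4] = -202.1141 N (compression)
  F[3-5] = +540.8121 N (tension)
  F[4-5] = -4167.6326 N (compression)
  Rx@0 = +1588.4700 N
  Ry@0 = -205.2087 N
  Ry@4 = +3857.8187 N

-1816.192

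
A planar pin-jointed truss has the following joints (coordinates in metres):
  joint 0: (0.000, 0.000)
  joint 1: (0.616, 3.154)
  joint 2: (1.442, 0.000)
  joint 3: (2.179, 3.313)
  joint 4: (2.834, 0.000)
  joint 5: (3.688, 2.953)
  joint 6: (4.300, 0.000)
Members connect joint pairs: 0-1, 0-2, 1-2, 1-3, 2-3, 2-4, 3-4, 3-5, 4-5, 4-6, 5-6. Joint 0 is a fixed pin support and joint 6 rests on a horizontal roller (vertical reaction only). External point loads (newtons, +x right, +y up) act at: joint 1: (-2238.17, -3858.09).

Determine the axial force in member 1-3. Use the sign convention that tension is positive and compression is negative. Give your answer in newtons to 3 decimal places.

N=7 nodes, M=11 members, R=3 reactions → 2N=14, M+R=14
member 0 (0-1): L=3.2136, (cx,cy)=(0.1917,0.9815)
member 1 (0-2): L=1.4420, (cx,cy)=(1.0000,0.0000)
member 2 (1-2): L=3.2604, (cx,cy)=(0.2533,-0.9674)
member 3 (1-3): L=1.5711, (cx,cy)=(0.9949,0.1012)
member 4 (2-3): L=3.3940, (cx,cy)=(0.2171,0.9761)
member 5 (2-4): L=1.3920, (cx,cy)=(1.0000,0.0000)
member 6 (3-4): L=3.3771, (cx,cy)=(0.1940,-0.9810)
member 7 (3-5): L=1.5513, (cx,cy)=(0.9727,-0.2321)
member 8 (4-5): L=3.0740, (cx,cy)=(0.2778,0.9606)
member 9 (4-6): L=1.4660, (cx,cy)=(1.0000,0.0000)
member 10 (5-6): L=3.0158, (cx,cy)=(0.2029,-0.9792)
solve A·x = −loads:
  F[0-1] = -5040.5379 N (compression)
  F[0-2] = -1271.9703 N (compression)
  F[1-2] = +1226.7780 N (tension)
  F[1-3] = +966.1319 N (tension)
  F[2-3] = -1215.7653 N (compression)
  F[2-4] = -697.1693 N (compression)
  F[3-4] = +987.0711 N (tension)
  F[3-5] = +519.9176 N (tension)
  F[4-5] = -1008.0078 N (compression)
  F[4-6] = -225.6872 N (compression)
  F[5-6] = +1112.1185 N (tension)
  Rx@0 = +2238.1700 N
  Ry@0 = +4947.0678 N
  Ry@6 = -1088.9778 N

966.132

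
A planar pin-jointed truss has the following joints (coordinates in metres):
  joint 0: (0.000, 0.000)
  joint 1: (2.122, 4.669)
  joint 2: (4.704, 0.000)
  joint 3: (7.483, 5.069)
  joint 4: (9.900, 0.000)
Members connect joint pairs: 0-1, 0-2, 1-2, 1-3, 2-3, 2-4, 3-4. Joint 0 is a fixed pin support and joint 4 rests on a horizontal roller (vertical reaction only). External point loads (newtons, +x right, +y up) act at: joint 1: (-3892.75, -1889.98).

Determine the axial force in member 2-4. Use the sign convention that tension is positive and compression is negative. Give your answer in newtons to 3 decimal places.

-682.224

N=5 nodes, M=7 members, R=3 reactions → 2N=10, M+R=10
member 0 (0-1): L=5.1286, (cx,cy)=(0.4138,0.9104)
member 1 (0-2): L=4.7040, (cx,cy)=(1.0000,0.0000)
member 2 (1-2): L=5.3354, (cx,cy)=(0.4839,-0.8751)
member 3 (1-3): L=5.3759, (cx,cy)=(0.9972,0.0744)
member 4 (2-3): L=5.7808, (cx,cy)=(0.4807,0.8769)
member 5 (2-4): L=5.1960, (cx,cy)=(1.0000,0.0000)
member 6 (3-4): L=5.6158, (cx,cy)=(0.4304,-0.9026)
solve A·x = −loads:
  F[0-1] = -3647.6364 N (compression)
  F[0-2] = -2383.5081 N (compression)
  F[1-2] = +1765.3670 N (tension)
  F[1-3] = +1533.4283 N (tension)
  F[2-3] = -1761.8090 N (compression)
  F[2-4] = -682.2239 N (compression)
  F[3-4] = +1585.1050 N (tension)
  Rx@0 = +3892.7500 N
  Ry@0 = +3320.7590 N
  Ry@4 = -1430.7790 N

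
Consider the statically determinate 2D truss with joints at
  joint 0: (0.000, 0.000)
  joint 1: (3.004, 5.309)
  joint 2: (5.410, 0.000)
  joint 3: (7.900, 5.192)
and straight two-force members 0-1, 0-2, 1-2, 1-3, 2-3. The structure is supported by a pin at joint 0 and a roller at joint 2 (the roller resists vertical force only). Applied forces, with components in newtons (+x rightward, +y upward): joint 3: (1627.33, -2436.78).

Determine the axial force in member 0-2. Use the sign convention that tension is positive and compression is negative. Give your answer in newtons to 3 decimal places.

N=4 nodes, M=5 members, R=3 reactions → 2N=8, M+R=8
member 0 (0-1): L=6.1000, (cx,cy)=(0.4925,0.8703)
member 1 (0-2): L=5.4100, (cx,cy)=(1.0000,0.0000)
member 2 (1-2): L=5.8287, (cx,cy)=(0.4128,-0.9108)
member 3 (1-3): L=4.8974, (cx,cy)=(0.9997,-0.0239)
member 4 (2-3): L=5.7582, (cx,cy)=(0.4324,0.9017)
solve A·x = −loads:
  F[0-1] = +3083.0758 N (tension)
  F[0-2] = +109.0313 N (tension)
  F[1-2] = -3018.5250 N (compression)
  F[1-3] = +2765.0793 N (tension)
  F[2-3] = -2629.2583 N (compression)
  Rx@0 = -1627.3300 N
  Ry@0 = -2683.3049 N
  Ry@2 = +5120.0849 N

109.031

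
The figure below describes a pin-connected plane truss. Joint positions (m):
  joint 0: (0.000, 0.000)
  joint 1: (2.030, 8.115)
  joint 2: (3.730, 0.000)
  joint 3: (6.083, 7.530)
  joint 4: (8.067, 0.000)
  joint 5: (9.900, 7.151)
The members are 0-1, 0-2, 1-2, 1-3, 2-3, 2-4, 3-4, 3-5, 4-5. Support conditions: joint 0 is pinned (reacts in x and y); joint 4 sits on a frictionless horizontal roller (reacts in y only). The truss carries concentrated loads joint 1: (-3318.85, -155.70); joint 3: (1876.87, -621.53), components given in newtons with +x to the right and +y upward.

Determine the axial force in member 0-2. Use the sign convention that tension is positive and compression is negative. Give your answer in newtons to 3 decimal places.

N=6 nodes, M=9 members, R=3 reactions → 2N=12, M+R=12
member 0 (0-1): L=8.3651, (cx,cy)=(0.2427,0.9701)
member 1 (0-2): L=3.7300, (cx,cy)=(1.0000,0.0000)
member 2 (1-2): L=8.2912, (cx,cy)=(0.2050,-0.9788)
member 3 (1-3): L=4.0950, (cx,cy)=(0.9897,-0.1429)
member 4 (2-3): L=7.8891, (cx,cy)=(0.2983,0.9545)
member 5 (2-4): L=4.3370, (cx,cy)=(1.0000,0.0000)
member 6 (3-4): L=7.7870, (cx,cy)=(0.2548,-0.9670)
member 7 (3-5): L=3.8358, (cx,cy)=(0.9951,-0.0988)
member 8 (4-5): L=7.3822, (cx,cy)=(0.2483,0.9687)
solve A·x = −loads:
  F[0-1] = -1913.2365 N (compression)
  F[0-2] = -977.6829 N (compression)
  F[1-2] = +1357.3333 N (tension)
  F[1-3] = +2602.9458 N (tension)
  F[2-3] = -1391.8460 N (compression)
  F[2-4] = -284.2455 N (compression)
  F[3-4] = +1115.6329 N (tension)
  F[3-5] = -0.0000 N (compression)
  F[4-5] = +0.0000 N (tension)
  Rx@0 = +1441.9800 N
  Ry@0 = +1856.0448 N
  Ry@4 = -1078.8148 N

-977.683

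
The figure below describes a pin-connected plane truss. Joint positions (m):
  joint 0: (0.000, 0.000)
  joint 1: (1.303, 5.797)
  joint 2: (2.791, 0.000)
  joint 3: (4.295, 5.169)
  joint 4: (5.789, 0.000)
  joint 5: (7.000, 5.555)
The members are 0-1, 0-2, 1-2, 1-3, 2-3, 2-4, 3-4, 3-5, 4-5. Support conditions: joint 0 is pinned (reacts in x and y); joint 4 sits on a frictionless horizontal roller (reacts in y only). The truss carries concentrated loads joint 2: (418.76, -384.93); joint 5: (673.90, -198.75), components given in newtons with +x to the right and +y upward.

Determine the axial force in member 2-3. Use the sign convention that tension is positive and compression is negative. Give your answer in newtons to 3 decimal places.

N=6 nodes, M=9 members, R=3 reactions → 2N=12, M+R=12
member 0 (0-1): L=5.9416, (cx,cy)=(0.2193,0.9757)
member 1 (0-2): L=2.7910, (cx,cy)=(1.0000,0.0000)
member 2 (1-2): L=5.9849, (cx,cy)=(0.2486,-0.9686)
member 3 (1-3): L=3.0572, (cx,cy)=(0.9787,-0.2054)
member 4 (2-3): L=5.3834, (cx,cy)=(0.2794,0.9602)
member 5 (2-4): L=2.9980, (cx,cy)=(1.0000,0.0000)
member 6 (3-4): L=5.3806, (cx,cy)=(0.2777,-0.9607)
member 7 (3-5): L=2.7324, (cx,cy)=(0.9900,0.1413)
member 8 (4-5): L=5.6855, (cx,cy)=(0.2130,0.9771)
solve A·x = −loads:
  F[0-1] = +501.0871 N (tension)
  F[0-2] = +982.7716 N (tension)
  F[1-2] = -558.6486 N (compression)
  F[1-3] = +254.2031 N (tension)
  F[2-3] = +964.4403 N (tension)
  F[2-4] = +155.6731 N (tension)
  F[3-4] = -799.6289 N (compression)
  F[3-5] = +747.7551 N (tension)
  F[4-5] = -311.5325 N (compression)
  Rx@0 = -1092.6600 N
  Ry@0 = -488.8894 N
  Ry@4 = +1072.5694 N

964.440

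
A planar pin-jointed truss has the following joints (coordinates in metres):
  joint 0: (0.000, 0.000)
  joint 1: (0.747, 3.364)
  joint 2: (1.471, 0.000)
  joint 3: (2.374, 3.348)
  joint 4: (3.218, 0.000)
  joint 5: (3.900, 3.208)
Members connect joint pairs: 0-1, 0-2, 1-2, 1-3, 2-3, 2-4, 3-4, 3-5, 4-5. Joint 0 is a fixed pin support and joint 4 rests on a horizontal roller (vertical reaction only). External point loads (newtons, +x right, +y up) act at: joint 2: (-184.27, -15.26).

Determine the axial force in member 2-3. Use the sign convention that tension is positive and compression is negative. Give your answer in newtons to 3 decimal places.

7.188

N=6 nodes, M=9 members, R=3 reactions → 2N=12, M+R=12
member 0 (0-1): L=3.4459, (cx,cy)=(0.2168,0.9762)
member 1 (0-2): L=1.4710, (cx,cy)=(1.0000,0.0000)
member 2 (1-2): L=3.4410, (cx,cy)=(0.2104,-0.9776)
member 3 (1-3): L=1.6271, (cx,cy)=(1.0000,-0.0098)
member 4 (2-3): L=3.4676, (cx,cy)=(0.2604,0.9655)
member 5 (2-4): L=1.7470, (cx,cy)=(1.0000,0.0000)
member 6 (3-4): L=3.4527, (cx,cy)=(0.2444,-0.9697)
member 7 (3-5): L=1.5324, (cx,cy)=(0.9958,-0.0914)
member 8 (4-5): L=3.2797, (cx,cy)=(0.2079,0.9781)
solve A·x = −loads:
  F[0-1] = -8.4862 N (compression)
  F[0-2] = -182.4304 N (compression)
  F[1-2] = +8.5106 N (tension)
  F[1-3] = -3.6304 N (compression)
  F[2-3] = +7.1879 N (tension)
  F[2-4] = +1.7585 N (tension)
  F[3-4] = -7.1938 N (compression)
  F[3-5] = +0.0000 N (tension)
  F[4-5] = -0.0000 N (compression)
  Rx@0 = +184.2700 N
  Ry@0 = +8.2844 N
  Ry@4 = +6.9756 N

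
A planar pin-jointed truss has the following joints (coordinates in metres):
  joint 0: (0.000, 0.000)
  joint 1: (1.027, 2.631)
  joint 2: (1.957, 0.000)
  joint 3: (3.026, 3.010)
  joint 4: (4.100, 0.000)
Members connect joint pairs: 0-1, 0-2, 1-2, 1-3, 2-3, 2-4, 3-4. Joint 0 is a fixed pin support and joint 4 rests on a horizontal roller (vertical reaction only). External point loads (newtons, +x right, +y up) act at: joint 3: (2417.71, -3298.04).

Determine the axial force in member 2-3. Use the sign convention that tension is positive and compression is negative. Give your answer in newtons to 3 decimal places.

N=5 nodes, M=7 members, R=3 reactions → 2N=10, M+R=10
member 0 (0-1): L=2.8243, (cx,cy)=(0.3636,0.9315)
member 1 (0-2): L=1.9570, (cx,cy)=(1.0000,0.0000)
member 2 (1-2): L=2.7905, (cx,cy)=(0.3333,-0.9428)
member 3 (1-3): L=2.0346, (cx,cy)=(0.9825,0.1863)
member 4 (2-3): L=3.1942, (cx,cy)=(0.3347,0.9423)
member 5 (2-4): L=2.1430, (cx,cy)=(1.0000,0.0000)
member 6 (3-4): L=3.1959, (cx,cy)=(0.3361,-0.9418)
solve A·x = −loads:
  F[0-1] = +977.9741 N (tension)
  F[0-2] = +2062.0942 N (tension)
  F[1-2] = -838.5583 N (compression)
  F[1-3] = +646.3957 N (tension)
  F[2-3] = +838.9997 N (tension)
  F[2-4] = +1501.8400 N (tension)
  F[3-4] = -4468.9788 N (compression)
  Rx@0 = -2417.7100 N
  Ry@0 = -911.0274 N
  Ry@4 = +4209.0674 N

839.000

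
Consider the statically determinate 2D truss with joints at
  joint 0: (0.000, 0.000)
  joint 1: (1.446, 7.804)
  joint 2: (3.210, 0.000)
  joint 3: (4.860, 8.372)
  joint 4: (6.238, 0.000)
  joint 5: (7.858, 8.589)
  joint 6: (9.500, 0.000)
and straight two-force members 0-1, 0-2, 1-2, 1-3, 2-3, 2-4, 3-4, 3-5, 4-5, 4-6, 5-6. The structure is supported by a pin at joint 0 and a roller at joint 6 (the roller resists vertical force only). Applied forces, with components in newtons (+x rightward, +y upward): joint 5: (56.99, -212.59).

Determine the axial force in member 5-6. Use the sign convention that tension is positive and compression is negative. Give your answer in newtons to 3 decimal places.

N=7 nodes, M=11 members, R=3 reactions → 2N=14, M+R=14
member 0 (0-1): L=7.9368, (cx,cy)=(0.1822,0.9833)
member 1 (0-2): L=3.2100, (cx,cy)=(1.0000,0.0000)
member 2 (1-2): L=8.0009, (cx,cy)=(0.2205,-0.9754)
member 3 (1-3): L=3.4609, (cx,cy)=(0.9864,0.1641)
member 4 (2-3): L=8.5330, (cx,cy)=(0.1934,0.9811)
member 5 (2-4): L=3.0280, (cx,cy)=(1.0000,0.0000)
member 6 (3-4): L=8.4846, (cx,cy)=(0.1624,-0.9867)
member 7 (3-5): L=3.0058, (cx,cy)=(0.9974,0.0722)
member 8 (4-5): L=8.7404, (cx,cy)=(0.1853,0.9827)
member 9 (4-6): L=3.2620, (cx,cy)=(1.0000,0.0000)
member 10 (5-6): L=8.7445, (cx,cy)=(0.1878,-0.9822)
solve A·x = −loads:
  F[0-1] = +15.0320 N (tension)
  F[0-2] = +54.2513 N (tension)
  F[1-2] = -14.1539 N (compression)
  F[1-3] = +5.9398 N (tension)
  F[2-3] = +14.0712 N (tension)
  F[2-4] = +48.4099 N (tension)
  F[3-4] = -14.1810 N (compression)
  F[3-5] = +10.9118 N (tension)
  F[4-5] = +14.2394 N (tension)
  F[4-6] = +43.4675 N (tension)
  F[5-6] = -231.4881 N (compression)
  Rx@0 = -56.9900 N
  Ry@0 = -14.7805 N
  Ry@6 = +227.3705 N

-231.488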